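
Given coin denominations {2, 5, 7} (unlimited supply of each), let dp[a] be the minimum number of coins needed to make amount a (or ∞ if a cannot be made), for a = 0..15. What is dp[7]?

 a  0  1  2  3  4  5  6  7  8  9 10 11 12 13 14 15
dp  0  -  1  -  2  1  3  1  4  2  2  3  2  4  2  3
(- denotes ∞ / unreachable)

1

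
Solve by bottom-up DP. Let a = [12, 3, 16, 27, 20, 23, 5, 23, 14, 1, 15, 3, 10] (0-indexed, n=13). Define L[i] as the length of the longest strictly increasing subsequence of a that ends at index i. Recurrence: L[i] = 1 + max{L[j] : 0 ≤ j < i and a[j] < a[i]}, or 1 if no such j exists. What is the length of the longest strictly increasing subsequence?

   i    0    1    2    3    4    5    6    7    8    9   10   11   12
a[i]   12    3   16   27   20   23    5   23   14    1   15    3   10
L[i]    1    1    2    3    3    4    2    4    3    1    4    2    3

4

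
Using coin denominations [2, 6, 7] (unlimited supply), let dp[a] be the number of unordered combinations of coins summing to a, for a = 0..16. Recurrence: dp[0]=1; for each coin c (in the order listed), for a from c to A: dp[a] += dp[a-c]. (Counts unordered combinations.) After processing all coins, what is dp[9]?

after  coin     0     1     2     3     4     5     6     7     8     9    10    11    12    13    14    15    16
          2     1     0     1     0     1     0     1     0     1     0     1     0     1     0     1     0     1
          6     1     0     1     0     1     0     2     0     2     0     2     0     3     0     3     0     3
          7     1     0     1     0     1     0     2     1     2     1     2     1     3     2     4     2     4

1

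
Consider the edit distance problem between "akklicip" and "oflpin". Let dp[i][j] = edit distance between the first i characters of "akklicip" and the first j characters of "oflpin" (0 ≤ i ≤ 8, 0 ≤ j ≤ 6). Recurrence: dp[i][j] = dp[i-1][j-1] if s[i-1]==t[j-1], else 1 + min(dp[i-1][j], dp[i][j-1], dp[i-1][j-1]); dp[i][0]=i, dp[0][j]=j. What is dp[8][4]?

   ''  o  f  l  p  i  n
''  0  1  2  3  4  5  6
 a  1  1  2  3  4  5  6
 k  2  2  2  3  4  5  6
 k  3  3  3  3  4  5  6
 l  4  4  4  3  4  5  6
 i  5  5  5  4  4  4  5
 c  6  6  6  5  5  5  5
 i  7  7  7  6  6  5  6
 p  8  8  8  7  6  6  6

6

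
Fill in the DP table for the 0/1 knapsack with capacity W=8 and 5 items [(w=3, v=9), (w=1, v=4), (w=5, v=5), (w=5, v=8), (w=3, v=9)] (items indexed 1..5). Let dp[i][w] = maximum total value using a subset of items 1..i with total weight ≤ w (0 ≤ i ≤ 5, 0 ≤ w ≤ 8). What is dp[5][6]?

18

i\w   0   1   2   3   4   5   6   7   8
  0   0   0   0   0   0   0   0   0   0
  1   0   0   0   9   9   9   9   9   9
  2   0   4   4   9  13  13  13  13  13
  3   0   4   4   9  13  13  13  13  14
  4   0   4   4   9  13  13  13  13  17
  5   0   4   4   9  13  13  18  22  22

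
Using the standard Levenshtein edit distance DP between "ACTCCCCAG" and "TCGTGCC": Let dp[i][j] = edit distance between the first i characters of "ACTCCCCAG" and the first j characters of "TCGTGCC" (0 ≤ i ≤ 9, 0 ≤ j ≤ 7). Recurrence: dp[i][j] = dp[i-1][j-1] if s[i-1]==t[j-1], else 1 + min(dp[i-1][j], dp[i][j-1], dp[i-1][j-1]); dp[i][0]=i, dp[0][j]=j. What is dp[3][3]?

   ''  T  C  G  T  G  C  C
''  0  1  2  3  4  5  6  7
 A  1  1  2  3  4  5  6  7
 C  2  2  1  2  3  4  5  6
 T  3  2  2  2  2  3  4  5
 C  4  3  2  3  3  3  3  4
 C  5  4  3  3  4  4  3  3
 C  6  5  4  4  4  5  4  3
 C  7  6  5  5  5  5  5  4
 A  8  7  6  6  6  6  6  5
 G  9  8  7  6  7  6  7  6

2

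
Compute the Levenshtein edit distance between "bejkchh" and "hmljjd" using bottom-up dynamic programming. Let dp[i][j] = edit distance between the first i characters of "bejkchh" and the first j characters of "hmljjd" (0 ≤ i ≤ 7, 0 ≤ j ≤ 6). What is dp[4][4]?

   ''  h  m  l  j  j  d
''  0  1  2  3  4  5  6
 b  1  1  2  3  4  5  6
 e  2  2  2  3  4  5  6
 j  3  3  3  3  3  4  5
 k  4  4  4  4  4  4  5
 c  5  5  5  5  5  5  5
 h  6  5  6  6  6  6  6
 h  7  6  6  7  7  7  7

4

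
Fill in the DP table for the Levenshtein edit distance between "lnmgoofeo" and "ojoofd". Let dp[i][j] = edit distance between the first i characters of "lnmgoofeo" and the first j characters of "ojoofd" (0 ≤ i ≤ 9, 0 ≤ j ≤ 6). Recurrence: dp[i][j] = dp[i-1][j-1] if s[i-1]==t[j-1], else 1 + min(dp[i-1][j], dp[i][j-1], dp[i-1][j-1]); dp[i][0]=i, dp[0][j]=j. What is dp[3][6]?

   ''  o  j  o  o  f  d
''  0  1  2  3  4  5  6
 l  1  1  2  3  4  5  6
 n  2  2  2  3  4  5  6
 m  3  3  3  3  4  5  6
 g  4  4  4  4  4  5  6
 o  5  4  5  4  4  5  6
 o  6  5  5  5  4  5  6
 f  7  6  6  6  5  4  5
 e  8  7  7  7  6  5  5
 o  9  8  8  7  7  6  6

6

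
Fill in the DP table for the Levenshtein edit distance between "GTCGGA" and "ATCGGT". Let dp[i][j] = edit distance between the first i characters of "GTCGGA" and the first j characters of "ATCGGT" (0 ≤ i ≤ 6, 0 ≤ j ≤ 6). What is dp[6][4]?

3

   ''  A  T  C  G  G  T
''  0  1  2  3  4  5  6
 G  1  1  2  3  3  4  5
 T  2  2  1  2  3  4  4
 C  3  3  2  1  2  3  4
 G  4  4  3  2  1  2  3
 G  5  5  4  3  2  1  2
 A  6  5  5  4  3  2  2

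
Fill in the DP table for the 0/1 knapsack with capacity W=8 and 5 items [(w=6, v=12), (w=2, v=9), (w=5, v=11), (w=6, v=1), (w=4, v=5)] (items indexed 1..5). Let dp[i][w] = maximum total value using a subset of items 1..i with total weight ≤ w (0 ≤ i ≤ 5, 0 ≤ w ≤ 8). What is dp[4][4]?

9

i\w   0   1   2   3   4   5   6   7   8
  0   0   0   0   0   0   0   0   0   0
  1   0   0   0   0   0   0  12  12  12
  2   0   0   9   9   9   9  12  12  21
  3   0   0   9   9   9  11  12  20  21
  4   0   0   9   9   9  11  12  20  21
  5   0   0   9   9   9  11  14  20  21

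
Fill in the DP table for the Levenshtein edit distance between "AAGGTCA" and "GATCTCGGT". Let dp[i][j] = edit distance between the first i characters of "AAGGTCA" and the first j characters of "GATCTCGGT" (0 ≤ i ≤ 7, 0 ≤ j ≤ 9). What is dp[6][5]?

   ''  G  A  T  C  T  C  G  G  T
''  0  1  2  3  4  5  6  7  8  9
 A  1  1  1  2  3  4  5  6  7  8
 A  2  2  1  2  3  4  5  6  7  8
 G  3  2  2  2  3  4  5  5  6  7
 G  4  3  3  3  3  4  5  5  5  6
 T  5  4  4  3  4  3  4  5  6  5
 C  6  5  5  4  3  4  3  4  5  6
 A  7  6  5  5  4  4  4  4  5  6

4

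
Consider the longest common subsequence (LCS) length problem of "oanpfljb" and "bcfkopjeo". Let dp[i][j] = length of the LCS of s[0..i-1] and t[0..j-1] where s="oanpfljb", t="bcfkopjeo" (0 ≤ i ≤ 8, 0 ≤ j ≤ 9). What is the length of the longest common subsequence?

3

   ''  b  c  f  k  o  p  j  e  o
''  0  0  0  0  0  0  0  0  0  0
 o  0  0  0  0  0  1  1  1  1  1
 a  0  0  0  0  0  1  1  1  1  1
 n  0  0  0  0  0  1  1  1  1  1
 p  0  0  0  0  0  1  2  2  2  2
 f  0  0  0  1  1  1  2  2  2  2
 l  0  0  0  1  1  1  2  2  2  2
 j  0  0  0  1  1  1  2  3  3  3
 b  0  1  1  1  1  1  2  3  3  3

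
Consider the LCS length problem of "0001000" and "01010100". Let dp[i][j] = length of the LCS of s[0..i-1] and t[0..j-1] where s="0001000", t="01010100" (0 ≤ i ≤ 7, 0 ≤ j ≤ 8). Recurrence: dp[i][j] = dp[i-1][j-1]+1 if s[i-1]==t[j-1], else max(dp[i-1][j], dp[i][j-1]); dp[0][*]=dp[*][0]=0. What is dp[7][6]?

4

   ''  0  1  0  1  0  1  0  0
''  0  0  0  0  0  0  0  0  0
 0  0  1  1  1  1  1  1  1  1
 0  0  1  1  2  2  2  2  2  2
 0  0  1  1  2  2  3  3  3  3
 1  0  1  2  2  3  3  4  4  4
 0  0  1  2  3  3  4  4  5  5
 0  0  1  2  3  3  4  4  5  6
 0  0  1  2  3  3  4  4  5  6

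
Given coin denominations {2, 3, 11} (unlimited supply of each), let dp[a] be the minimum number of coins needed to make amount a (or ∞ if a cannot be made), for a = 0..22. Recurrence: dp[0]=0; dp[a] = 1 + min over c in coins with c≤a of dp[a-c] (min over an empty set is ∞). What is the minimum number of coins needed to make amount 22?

2

 a  0  1  2  3  4  5  6  7  8  9 10 11 12 13 14 15 16 17 18 19 20 21 22
dp  0  -  1  1  2  2  2  3  3  3  4  1  4  2  2  3  3  3  4  4  4  5  2
(- denotes ∞ / unreachable)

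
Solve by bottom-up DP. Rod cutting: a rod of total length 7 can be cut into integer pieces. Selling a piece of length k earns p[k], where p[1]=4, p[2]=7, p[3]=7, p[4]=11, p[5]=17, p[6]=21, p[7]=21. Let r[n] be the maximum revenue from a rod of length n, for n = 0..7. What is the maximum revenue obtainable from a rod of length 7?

   n    0    1    2    3    4    5    6    7
r[n]    0    4    8   12   16   20   24   28

28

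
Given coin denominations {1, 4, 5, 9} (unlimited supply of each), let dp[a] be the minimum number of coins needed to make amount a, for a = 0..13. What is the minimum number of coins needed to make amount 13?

 a  0  1  2  3  4  5  6  7  8  9 10 11 12 13
dp  0  1  2  3  1  1  2  3  2  1  2  3  3  2

2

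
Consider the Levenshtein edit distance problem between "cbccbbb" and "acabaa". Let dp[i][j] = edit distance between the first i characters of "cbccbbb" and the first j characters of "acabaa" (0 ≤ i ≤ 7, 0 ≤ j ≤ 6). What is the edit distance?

5

   ''  a  c  a  b  a  a
''  0  1  2  3  4  5  6
 c  1  1  1  2  3  4  5
 b  2  2  2  2  2  3  4
 c  3  3  2  3  3  3  4
 c  4  4  3  3  4  4  4
 b  5  5  4  4  3  4  5
 b  6  6  5  5  4  4  5
 b  7  7  6  6  5  5  5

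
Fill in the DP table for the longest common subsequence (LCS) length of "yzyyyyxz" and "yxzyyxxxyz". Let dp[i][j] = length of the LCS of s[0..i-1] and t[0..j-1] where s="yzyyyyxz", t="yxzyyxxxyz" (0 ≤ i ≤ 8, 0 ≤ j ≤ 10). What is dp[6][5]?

   ''  y  x  z  y  y  x  x  x  y  z
''  0  0  0  0  0  0  0  0  0  0  0
 y  0  1  1  1  1  1  1  1  1  1  1
 z  0  1  1  2  2  2  2  2  2  2  2
 y  0  1  1  2  3  3  3  3  3  3  3
 y  0  1  1  2  3  4  4  4  4  4  4
 y  0  1  1  2  3  4  4  4  4  5  5
 y  0  1  1  2  3  4  4  4  4  5  5
 x  0  1  2  2  3  4  5  5  5  5  5
 z  0  1  2  3  3  4  5  5  5  5  6

4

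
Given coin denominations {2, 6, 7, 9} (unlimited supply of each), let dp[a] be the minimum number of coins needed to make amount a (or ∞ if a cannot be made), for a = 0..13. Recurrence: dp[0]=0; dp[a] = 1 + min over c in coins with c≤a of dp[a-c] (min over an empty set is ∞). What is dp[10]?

 a  0  1  2  3  4  5  6  7  8  9 10 11 12 13
dp  0  -  1  -  2  -  1  1  2  1  3  2  2  2
(- denotes ∞ / unreachable)

3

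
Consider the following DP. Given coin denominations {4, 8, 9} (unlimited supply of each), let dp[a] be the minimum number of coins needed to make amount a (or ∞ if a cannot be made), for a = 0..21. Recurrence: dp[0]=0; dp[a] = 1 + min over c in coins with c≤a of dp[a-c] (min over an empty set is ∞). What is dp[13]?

 a  0  1  2  3  4  5  6  7  8  9 10 11 12 13 14 15 16 17 18 19 20 21
dp  0  -  -  -  1  -  -  -  1  1  -  -  2  2  -  -  2  2  2  -  3  3
(- denotes ∞ / unreachable)

2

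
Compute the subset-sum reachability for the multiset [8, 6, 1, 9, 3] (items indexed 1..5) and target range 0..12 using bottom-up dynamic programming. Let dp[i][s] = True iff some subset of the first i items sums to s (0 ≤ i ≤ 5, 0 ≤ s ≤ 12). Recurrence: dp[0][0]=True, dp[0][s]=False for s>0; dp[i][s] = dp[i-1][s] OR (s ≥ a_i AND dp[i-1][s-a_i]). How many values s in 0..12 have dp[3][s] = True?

6

i\s   0   1   2   3   4   5   6   7   8   9  10  11  12
  0   T   F   F   F   F   F   F   F   F   F   F   F   F
  1   T   F   F   F   F   F   F   F   T   F   F   F   F
  2   T   F   F   F   F   F   T   F   T   F   F   F   F
  3   T   T   F   F   F   F   T   T   T   T   F   F   F
  4   T   T   F   F   F   F   T   T   T   T   T   F   F
  5   T   T   F   T   T   F   T   T   T   T   T   T   T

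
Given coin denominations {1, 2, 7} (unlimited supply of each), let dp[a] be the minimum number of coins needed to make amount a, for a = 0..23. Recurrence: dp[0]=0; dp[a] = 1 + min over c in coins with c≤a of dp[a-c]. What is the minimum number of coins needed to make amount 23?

4

 a  0  1  2  3  4  5  6  7  8  9 10 11 12 13 14 15 16 17 18 19 20 21 22 23
dp  0  1  1  2  2  3  3  1  2  2  3  3  4  4  2  3  3  4  4  5  5  3  4  4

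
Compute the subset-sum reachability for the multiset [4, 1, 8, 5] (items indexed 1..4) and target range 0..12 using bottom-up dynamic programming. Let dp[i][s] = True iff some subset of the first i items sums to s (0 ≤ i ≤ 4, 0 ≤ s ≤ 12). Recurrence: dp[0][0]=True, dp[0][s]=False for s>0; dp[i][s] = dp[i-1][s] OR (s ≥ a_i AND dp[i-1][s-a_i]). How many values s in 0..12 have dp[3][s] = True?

7

i\s   0   1   2   3   4   5   6   7   8   9  10  11  12
  0   T   F   F   F   F   F   F   F   F   F   F   F   F
  1   T   F   F   F   T   F   F   F   F   F   F   F   F
  2   T   T   F   F   T   T   F   F   F   F   F   F   F
  3   T   T   F   F   T   T   F   F   T   T   F   F   T
  4   T   T   F   F   T   T   T   F   T   T   T   F   T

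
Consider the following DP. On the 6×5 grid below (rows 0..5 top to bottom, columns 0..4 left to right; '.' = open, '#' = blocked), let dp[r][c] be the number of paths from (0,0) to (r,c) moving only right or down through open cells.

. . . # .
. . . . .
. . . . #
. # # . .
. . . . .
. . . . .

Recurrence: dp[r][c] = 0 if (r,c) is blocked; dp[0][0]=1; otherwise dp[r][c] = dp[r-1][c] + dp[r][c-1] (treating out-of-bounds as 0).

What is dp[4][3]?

r\c   0   1   2   3   4
  0   1   1   1   0   0
  1   1   2   3   3   3
  2   1   3   6   9   0
  3   1   0   0   9   9
  4   1   1   1  10  19
  5   1   2   3  13  32

10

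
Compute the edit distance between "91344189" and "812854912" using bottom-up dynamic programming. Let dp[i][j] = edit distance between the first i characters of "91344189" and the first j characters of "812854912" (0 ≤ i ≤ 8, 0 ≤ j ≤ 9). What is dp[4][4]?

3

   ''  8  1  2  8  5  4  9  1  2
''  0  1  2  3  4  5  6  7  8  9
 9  1  1  2  3  4  5  6  6  7  8
 1  2  2  1  2  3  4  5  6  6  7
 3  3  3  2  2  3  4  5  6  7  7
 4  4  4  3  3  3  4  4  5  6  7
 4  5  5  4  4  4  4  4  5  6  7
 1  6  6  5  5  5  5  5  5  5  6
 8  7  6  6  6  5  6  6  6  6  6
 9  8  7  7  7  6  6  7  6  7  7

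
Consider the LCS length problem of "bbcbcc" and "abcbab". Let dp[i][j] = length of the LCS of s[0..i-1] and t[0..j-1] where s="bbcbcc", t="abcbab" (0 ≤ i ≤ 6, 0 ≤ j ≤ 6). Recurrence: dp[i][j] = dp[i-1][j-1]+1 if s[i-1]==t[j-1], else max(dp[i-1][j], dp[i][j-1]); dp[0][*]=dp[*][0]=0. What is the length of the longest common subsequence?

   ''  a  b  c  b  a  b
''  0  0  0  0  0  0  0
 b  0  0  1  1  1  1  1
 b  0  0  1  1  2  2  2
 c  0  0  1  2  2  2  2
 b  0  0  1  2  3  3  3
 c  0  0  1  2  3  3  3
 c  0  0  1  2  3  3  3

3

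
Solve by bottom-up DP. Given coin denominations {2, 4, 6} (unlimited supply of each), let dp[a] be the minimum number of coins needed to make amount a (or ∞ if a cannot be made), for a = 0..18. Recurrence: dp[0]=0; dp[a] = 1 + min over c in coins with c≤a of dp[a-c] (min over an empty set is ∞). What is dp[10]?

 a  0  1  2  3  4  5  6  7  8  9 10 11 12 13 14 15 16 17 18
dp  0  -  1  -  1  -  1  -  2  -  2  -  2  -  3  -  3  -  3
(- denotes ∞ / unreachable)

2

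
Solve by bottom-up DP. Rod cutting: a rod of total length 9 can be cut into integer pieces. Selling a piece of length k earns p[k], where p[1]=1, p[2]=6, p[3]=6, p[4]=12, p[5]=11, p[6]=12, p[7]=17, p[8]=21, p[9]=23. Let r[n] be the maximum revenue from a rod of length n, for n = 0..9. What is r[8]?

24

   n    0    1    2    3    4    5    6    7    8    9
r[n]    0    1    6    7   12   13   18   19   24   25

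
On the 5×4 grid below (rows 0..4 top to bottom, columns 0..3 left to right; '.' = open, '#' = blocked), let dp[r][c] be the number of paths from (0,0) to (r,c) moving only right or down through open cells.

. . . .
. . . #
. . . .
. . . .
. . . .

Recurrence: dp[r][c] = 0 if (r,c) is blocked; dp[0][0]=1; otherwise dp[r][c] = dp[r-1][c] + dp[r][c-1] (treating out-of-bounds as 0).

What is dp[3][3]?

16

r\c   0   1   2   3
  0   1   1   1   1
  1   1   2   3   0
  2   1   3   6   6
  3   1   4  10  16
  4   1   5  15  31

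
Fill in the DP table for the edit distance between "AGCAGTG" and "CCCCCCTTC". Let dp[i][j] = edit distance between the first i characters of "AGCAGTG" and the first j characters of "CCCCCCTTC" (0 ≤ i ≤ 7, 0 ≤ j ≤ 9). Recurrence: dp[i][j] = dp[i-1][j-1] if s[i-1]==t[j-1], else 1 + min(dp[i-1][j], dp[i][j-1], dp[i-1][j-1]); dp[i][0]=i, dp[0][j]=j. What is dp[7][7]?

   ''  C  C  C  C  C  C  T  T  C
''  0  1  2  3  4  5  6  7  8  9
 A  1  1  2  3  4  5  6  7  8  9
 G  2  2  2  3  4  5  6  7  8  9
 C  3  2  2  2  3  4  5  6  7  8
 A  4  3  3  3  3  4  5  6  7  8
 G  5  4  4  4  4  4  5  6  7  8
 T  6  5  5  5  5  5  5  5  6  7
 G  7  6  6  6  6  6  6  6  6  7

6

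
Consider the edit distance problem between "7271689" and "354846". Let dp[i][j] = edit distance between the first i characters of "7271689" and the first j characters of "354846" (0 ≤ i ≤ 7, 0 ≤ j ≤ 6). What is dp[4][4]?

4

   ''  3  5  4  8  4  6
''  0  1  2  3  4  5  6
 7  1  1  2  3  4  5  6
 2  2  2  2  3  4  5  6
 7  3  3  3  3  4  5  6
 1  4  4  4  4  4  5  6
 6  5  5  5  5  5  5  5
 8  6  6  6  6  5  6  6
 9  7  7  7  7  6  6  7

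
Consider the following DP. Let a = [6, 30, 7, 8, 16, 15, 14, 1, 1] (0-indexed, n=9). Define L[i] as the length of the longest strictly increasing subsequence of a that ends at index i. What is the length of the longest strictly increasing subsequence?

   i    0    1    2    3    4    5    6    7    8
a[i]    6   30    7    8   16   15   14    1    1
L[i]    1    2    2    3    4    4    4    1    1

4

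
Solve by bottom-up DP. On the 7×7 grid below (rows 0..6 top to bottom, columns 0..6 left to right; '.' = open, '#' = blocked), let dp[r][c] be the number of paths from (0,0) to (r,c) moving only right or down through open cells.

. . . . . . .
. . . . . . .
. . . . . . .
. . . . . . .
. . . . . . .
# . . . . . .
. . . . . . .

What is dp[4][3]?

35

r\c   0   1   2   3   4   5   6
  0   1   1   1   1   1   1   1
  1   1   2   3   4   5   6   7
  2   1   3   6  10  15  21  28
  3   1   4  10  20  35  56  84
  4   1   5  15  35  70 126 210
  5   0   5  20  55 125 251 461
  6   0   5  25  80 205 456 917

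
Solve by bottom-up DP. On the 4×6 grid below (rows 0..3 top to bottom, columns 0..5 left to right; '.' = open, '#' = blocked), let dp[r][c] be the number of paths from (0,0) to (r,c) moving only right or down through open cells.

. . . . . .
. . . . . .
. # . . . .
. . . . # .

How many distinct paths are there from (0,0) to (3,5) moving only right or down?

18

r\c   0   1   2   3   4   5
  0   1   1   1   1   1   1
  1   1   2   3   4   5   6
  2   1   0   3   7  12  18
  3   1   1   4  11   0  18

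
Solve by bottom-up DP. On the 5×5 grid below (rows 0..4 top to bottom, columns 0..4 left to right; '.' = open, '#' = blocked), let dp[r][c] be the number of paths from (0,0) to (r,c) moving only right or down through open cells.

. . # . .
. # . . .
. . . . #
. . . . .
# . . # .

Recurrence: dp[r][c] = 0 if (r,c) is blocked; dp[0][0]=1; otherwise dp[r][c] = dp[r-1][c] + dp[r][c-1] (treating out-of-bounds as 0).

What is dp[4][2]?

r\c   0   1   2   3   4
  0   1   1   0   0   0
  1   1   0   0   0   0
  2   1   1   1   1   0
  3   1   2   3   4   4
  4   0   2   5   0   4

5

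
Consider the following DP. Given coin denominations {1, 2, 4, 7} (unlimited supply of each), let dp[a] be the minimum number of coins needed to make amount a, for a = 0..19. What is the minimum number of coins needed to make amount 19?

4

 a  0  1  2  3  4  5  6  7  8  9 10 11 12 13 14 15 16 17 18 19
dp  0  1  1  2  1  2  2  1  2  2  3  2  3  3  2  3  3  4  3  4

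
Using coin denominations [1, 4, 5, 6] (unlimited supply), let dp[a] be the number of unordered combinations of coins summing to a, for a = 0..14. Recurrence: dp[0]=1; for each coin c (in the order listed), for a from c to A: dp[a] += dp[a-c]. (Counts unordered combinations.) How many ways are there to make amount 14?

after  coin     0     1     2     3     4     5     6     7     8     9    10    11    12    13    14
          1     1     1     1     1     1     1     1     1     1     1     1     1     1     1     1
          4     1     1     1     1     2     2     2     2     3     3     3     3     4     4     4
          5     1     1     1     1     2     3     3     3     4     5     6     6     7     8     9
          6     1     1     1     1     2     3     4     4     5     6     8     9    11    12    14

14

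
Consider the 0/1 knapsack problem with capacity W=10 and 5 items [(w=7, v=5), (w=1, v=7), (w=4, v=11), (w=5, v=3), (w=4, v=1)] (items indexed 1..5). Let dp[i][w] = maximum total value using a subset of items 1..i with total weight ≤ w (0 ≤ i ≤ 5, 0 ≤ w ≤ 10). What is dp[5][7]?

i\w   0   1   2   3   4   5   6   7   8   9  10
  0   0   0   0   0   0   0   0   0   0   0   0
  1   0   0   0   0   0   0   0   5   5   5   5
  2   0   7   7   7   7   7   7   7  12  12  12
  3   0   7   7   7  11  18  18  18  18  18  18
  4   0   7   7   7  11  18  18  18  18  18  21
  5   0   7   7   7  11  18  18  18  18  19  21

18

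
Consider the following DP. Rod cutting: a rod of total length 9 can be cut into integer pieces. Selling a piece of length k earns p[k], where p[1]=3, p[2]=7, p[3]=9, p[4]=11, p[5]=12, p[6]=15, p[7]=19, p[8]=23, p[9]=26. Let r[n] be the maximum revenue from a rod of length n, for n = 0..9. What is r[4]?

   n    0    1    2    3    4    5    6    7    8    9
r[n]    0    3    7   10   14   17   21   24   28   31

14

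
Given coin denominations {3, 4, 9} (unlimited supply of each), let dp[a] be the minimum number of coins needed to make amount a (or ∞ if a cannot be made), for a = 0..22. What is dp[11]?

 a  0  1  2  3  4  5  6  7  8  9 10 11 12 13 14 15 16 17 18 19 20 21 22
dp  0  -  -  1  1  -  2  2  2  1  3  3  2  2  4  3  3  3  2  4  4  3  3
(- denotes ∞ / unreachable)

3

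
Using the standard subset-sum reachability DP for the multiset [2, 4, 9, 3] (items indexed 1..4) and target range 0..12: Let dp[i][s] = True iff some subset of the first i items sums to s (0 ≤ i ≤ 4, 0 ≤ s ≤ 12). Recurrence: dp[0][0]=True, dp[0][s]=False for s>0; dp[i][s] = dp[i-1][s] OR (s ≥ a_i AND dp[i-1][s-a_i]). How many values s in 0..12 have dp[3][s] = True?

i\s   0   1   2   3   4   5   6   7   8   9  10  11  12
  0   T   F   F   F   F   F   F   F   F   F   F   F   F
  1   T   F   T   F   F   F   F   F   F   F   F   F   F
  2   T   F   T   F   T   F   T   F   F   F   F   F   F
  3   T   F   T   F   T   F   T   F   F   T   F   T   F
  4   T   F   T   T   T   T   T   T   F   T   F   T   T

6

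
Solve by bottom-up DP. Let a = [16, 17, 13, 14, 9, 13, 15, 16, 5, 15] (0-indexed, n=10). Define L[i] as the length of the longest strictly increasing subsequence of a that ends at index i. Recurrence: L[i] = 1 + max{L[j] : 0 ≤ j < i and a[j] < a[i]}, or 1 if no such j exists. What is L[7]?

   i    0    1    2    3    4    5    6    7    8    9
a[i]   16   17   13   14    9   13   15   16    5   15
L[i]    1    2    1    2    1    2    3    4    1    3

4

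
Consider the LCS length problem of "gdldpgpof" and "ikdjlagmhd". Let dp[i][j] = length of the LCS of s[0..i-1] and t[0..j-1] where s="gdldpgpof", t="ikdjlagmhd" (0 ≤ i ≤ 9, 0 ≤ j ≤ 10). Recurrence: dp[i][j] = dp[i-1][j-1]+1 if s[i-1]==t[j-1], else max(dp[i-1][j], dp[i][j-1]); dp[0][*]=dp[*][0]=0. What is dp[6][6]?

   ''  i  k  d  j  l  a  g  m  h  d
''  0  0  0  0  0  0  0  0  0  0  0
 g  0  0  0  0  0  0  0  1  1  1  1
 d  0  0  0  1  1  1  1  1  1  1  2
 l  0  0  0  1  1  2  2  2  2  2  2
 d  0  0  0  1  1  2  2  2  2  2  3
 p  0  0  0  1  1  2  2  2  2  2  3
 g  0  0  0  1  1  2  2  3  3  3  3
 p  0  0  0  1  1  2  2  3  3  3  3
 o  0  0  0  1  1  2  2  3  3  3  3
 f  0  0  0  1  1  2  2  3  3  3  3

2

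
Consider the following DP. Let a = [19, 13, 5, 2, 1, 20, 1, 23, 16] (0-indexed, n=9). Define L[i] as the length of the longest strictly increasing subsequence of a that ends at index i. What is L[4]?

1

   i    0    1    2    3    4    5    6    7    8
a[i]   19   13    5    2    1   20    1   23   16
L[i]    1    1    1    1    1    2    1    3    2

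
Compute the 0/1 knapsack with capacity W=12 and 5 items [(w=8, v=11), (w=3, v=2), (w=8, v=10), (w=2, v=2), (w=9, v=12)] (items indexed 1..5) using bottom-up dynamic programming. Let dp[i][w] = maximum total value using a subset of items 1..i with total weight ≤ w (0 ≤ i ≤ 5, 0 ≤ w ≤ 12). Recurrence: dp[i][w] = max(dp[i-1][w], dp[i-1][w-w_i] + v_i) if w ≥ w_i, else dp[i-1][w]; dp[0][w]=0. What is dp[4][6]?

4

i\w   0   1   2   3   4   5   6   7   8   9  10  11  12
  0   0   0   0   0   0   0   0   0   0   0   0   0   0
  1   0   0   0   0   0   0   0   0  11  11  11  11  11
  2   0   0   0   2   2   2   2   2  11  11  11  13  13
  3   0   0   0   2   2   2   2   2  11  11  11  13  13
  4   0   0   2   2   2   4   4   4  11  11  13  13  13
  5   0   0   2   2   2   4   4   4  11  12  13  14  14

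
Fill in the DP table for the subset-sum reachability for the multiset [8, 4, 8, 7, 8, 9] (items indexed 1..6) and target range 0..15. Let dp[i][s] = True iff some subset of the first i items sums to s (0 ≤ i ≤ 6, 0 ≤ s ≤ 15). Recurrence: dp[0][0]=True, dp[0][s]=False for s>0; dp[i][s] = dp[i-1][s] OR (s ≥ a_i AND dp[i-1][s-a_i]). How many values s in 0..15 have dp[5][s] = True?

i\s   0   1   2   3   4   5   6   7   8   9  10  11  12  13  14  15
  0   T   F   F   F   F   F   F   F   F   F   F   F   F   F   F   F
  1   T   F   F   F   F   F   F   F   T   F   F   F   F   F   F   F
  2   T   F   F   F   T   F   F   F   T   F   F   F   T   F   F   F
  3   T   F   F   F   T   F   F   F   T   F   F   F   T   F   F   F
  4   T   F   F   F   T   F   F   T   T   F   F   T   T   F   F   T
  5   T   F   F   F   T   F   F   T   T   F   F   T   T   F   F   T
  6   T   F   F   F   T   F   F   T   T   T   F   T   T   T   F   T

7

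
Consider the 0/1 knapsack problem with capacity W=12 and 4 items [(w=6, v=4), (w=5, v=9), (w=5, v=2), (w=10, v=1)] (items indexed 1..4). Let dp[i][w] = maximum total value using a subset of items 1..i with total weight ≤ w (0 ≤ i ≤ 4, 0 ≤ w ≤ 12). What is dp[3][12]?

13

i\w   0   1   2   3   4   5   6   7   8   9  10  11  12
  0   0   0   0   0   0   0   0   0   0   0   0   0   0
  1   0   0   0   0   0   0   4   4   4   4   4   4   4
  2   0   0   0   0   0   9   9   9   9   9   9  13  13
  3   0   0   0   0   0   9   9   9   9   9  11  13  13
  4   0   0   0   0   0   9   9   9   9   9  11  13  13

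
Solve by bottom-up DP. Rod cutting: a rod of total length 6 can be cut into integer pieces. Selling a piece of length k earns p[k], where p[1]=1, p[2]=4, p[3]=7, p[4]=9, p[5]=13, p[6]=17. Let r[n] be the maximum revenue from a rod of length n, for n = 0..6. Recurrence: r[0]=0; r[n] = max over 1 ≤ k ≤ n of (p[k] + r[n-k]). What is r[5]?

13

   n    0    1    2    3    4    5    6
r[n]    0    1    4    7    9   13   17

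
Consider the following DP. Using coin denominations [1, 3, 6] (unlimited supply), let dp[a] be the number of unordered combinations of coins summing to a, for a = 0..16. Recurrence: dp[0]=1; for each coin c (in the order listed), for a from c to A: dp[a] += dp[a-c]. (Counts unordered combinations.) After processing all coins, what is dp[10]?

6

after  coin     0     1     2     3     4     5     6     7     8     9    10    11    12    13    14    15    16
          1     1     1     1     1     1     1     1     1     1     1     1     1     1     1     1     1     1
          3     1     1     1     2     2     2     3     3     3     4     4     4     5     5     5     6     6
          6     1     1     1     2     2     2     4     4     4     6     6     6     9     9     9    12    12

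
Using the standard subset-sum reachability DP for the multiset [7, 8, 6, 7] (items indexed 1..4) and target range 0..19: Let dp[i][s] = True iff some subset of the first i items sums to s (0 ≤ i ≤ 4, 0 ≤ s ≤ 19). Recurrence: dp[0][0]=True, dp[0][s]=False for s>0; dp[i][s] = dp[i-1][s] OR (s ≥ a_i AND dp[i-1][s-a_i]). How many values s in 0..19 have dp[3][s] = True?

i\s   0   1   2   3   4   5   6   7   8   9  10  11  12  13  14  15  16  17  18  19
  0   T   F   F   F   F   F   F   F   F   F   F   F   F   F   F   F   F   F   F   F
  1   T   F   F   F   F   F   F   T   F   F   F   F   F   F   F   F   F   F   F   F
  2   T   F   F   F   F   F   F   T   T   F   F   F   F   F   F   T   F   F   F   F
  3   T   F   F   F   F   F   T   T   T   F   F   F   F   T   T   T   F   F   F   F
  4   T   F   F   F   F   F   T   T   T   F   F   F   F   T   T   T   F   F   F   F

7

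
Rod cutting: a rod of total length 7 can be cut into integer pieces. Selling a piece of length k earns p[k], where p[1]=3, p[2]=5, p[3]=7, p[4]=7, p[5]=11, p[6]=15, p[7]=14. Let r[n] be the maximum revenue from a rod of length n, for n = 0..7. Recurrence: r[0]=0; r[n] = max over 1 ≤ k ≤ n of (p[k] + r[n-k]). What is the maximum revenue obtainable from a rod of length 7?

21

   n    0    1    2    3    4    5    6    7
r[n]    0    3    6    9   12   15   18   21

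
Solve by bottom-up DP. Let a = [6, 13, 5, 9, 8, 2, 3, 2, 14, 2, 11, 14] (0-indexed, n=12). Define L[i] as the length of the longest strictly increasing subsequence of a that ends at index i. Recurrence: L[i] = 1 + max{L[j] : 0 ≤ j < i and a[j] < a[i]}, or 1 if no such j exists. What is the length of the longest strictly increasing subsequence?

4

   i    0    1    2    3    4    5    6    7    8    9   10   11
a[i]    6   13    5    9    8    2    3    2   14    2   11   14
L[i]    1    2    1    2    2    1    2    1    3    1    3    4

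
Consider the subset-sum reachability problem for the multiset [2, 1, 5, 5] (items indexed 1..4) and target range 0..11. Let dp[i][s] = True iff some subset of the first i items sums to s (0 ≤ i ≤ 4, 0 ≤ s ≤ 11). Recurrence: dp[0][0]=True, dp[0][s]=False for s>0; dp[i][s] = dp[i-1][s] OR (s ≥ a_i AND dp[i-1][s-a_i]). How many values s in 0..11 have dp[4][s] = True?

10

i\s   0   1   2   3   4   5   6   7   8   9  10  11
  0   T   F   F   F   F   F   F   F   F   F   F   F
  1   T   F   T   F   F   F   F   F   F   F   F   F
  2   T   T   T   T   F   F   F   F   F   F   F   F
  3   T   T   T   T   F   T   T   T   T   F   F   F
  4   T   T   T   T   F   T   T   T   T   F   T   T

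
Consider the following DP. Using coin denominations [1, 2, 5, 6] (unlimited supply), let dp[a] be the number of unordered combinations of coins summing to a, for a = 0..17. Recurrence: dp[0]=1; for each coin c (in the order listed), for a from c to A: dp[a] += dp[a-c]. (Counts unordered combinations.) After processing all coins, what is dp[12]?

after  coin     0     1     2     3     4     5     6     7     8     9    10    11    12    13    14    15    16    17
          1     1     1     1     1     1     1     1     1     1     1     1     1     1     1     1     1     1     1
          2     1     1     2     2     3     3     4     4     5     5     6     6     7     7     8     8     9     9
          5     1     1     2     2     3     4     5     6     7     8    10    11    13    14    16    18    20    22
          6     1     1     2     2     3     4     6     7     9    10    13    15    19    21    25    28    33    37

19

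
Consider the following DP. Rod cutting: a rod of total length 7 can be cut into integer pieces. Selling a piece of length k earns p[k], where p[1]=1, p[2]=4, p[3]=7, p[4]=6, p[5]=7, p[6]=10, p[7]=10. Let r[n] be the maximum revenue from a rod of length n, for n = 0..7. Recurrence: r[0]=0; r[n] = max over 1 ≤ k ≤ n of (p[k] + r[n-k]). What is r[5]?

11

   n    0    1    2    3    4    5    6    7
r[n]    0    1    4    7    8   11   14   15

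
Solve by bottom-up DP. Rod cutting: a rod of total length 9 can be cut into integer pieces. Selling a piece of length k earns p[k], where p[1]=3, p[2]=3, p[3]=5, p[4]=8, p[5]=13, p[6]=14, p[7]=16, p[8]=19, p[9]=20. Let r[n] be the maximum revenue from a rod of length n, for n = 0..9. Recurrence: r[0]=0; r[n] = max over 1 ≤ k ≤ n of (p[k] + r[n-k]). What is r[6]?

   n    0    1    2    3    4    5    6    7    8    9
r[n]    0    3    6    9   12   15   18   21   24   27

18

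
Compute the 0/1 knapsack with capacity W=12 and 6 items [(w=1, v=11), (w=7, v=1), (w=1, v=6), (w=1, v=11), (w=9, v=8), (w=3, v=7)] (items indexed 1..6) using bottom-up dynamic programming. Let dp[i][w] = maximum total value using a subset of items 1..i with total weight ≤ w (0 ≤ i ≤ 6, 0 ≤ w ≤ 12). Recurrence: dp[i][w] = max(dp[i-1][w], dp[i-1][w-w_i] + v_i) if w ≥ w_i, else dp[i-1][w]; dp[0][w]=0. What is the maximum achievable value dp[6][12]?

i\w   0   1   2   3   4   5   6   7   8   9  10  11  12
  0   0   0   0   0   0   0   0   0   0   0   0   0   0
  1   0  11  11  11  11  11  11  11  11  11  11  11  11
  2   0  11  11  11  11  11  11  11  12  12  12  12  12
  3   0  11  17  17  17  17  17  17  17  18  18  18  18
  4   0  11  22  28  28  28  28  28  28  28  29  29  29
  5   0  11  22  28  28  28  28  28  28  28  29  30  36
  6   0  11  22  28  28  29  35  35  35  35  35  35  36

36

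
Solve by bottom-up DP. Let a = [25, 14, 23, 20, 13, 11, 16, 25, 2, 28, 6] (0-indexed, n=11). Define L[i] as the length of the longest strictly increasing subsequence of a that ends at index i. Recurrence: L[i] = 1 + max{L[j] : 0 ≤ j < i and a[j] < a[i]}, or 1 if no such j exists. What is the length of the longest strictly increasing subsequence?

4

   i    0    1    2    3    4    5    6    7    8    9   10
a[i]   25   14   23   20   13   11   16   25    2   28    6
L[i]    1    1    2    2    1    1    2    3    1    4    2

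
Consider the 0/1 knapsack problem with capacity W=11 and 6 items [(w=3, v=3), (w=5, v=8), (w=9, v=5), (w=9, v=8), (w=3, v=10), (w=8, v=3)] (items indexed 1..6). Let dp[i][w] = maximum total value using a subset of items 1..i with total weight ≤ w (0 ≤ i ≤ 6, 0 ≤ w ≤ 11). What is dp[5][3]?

10

i\w   0   1   2   3   4   5   6   7   8   9  10  11
  0   0   0   0   0   0   0   0   0   0   0   0   0
  1   0   0   0   3   3   3   3   3   3   3   3   3
  2   0   0   0   3   3   8   8   8  11  11  11  11
  3   0   0   0   3   3   8   8   8  11  11  11  11
  4   0   0   0   3   3   8   8   8  11  11  11  11
  5   0   0   0  10  10  10  13  13  18  18  18  21
  6   0   0   0  10  10  10  13  13  18  18  18  21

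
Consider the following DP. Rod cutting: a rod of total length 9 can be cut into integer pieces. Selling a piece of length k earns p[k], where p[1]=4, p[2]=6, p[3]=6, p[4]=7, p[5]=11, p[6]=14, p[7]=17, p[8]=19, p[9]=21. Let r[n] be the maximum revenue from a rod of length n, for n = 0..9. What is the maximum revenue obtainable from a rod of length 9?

   n    0    1    2    3    4    5    6    7    8    9
r[n]    0    4    8   12   16   20   24   28   32   36

36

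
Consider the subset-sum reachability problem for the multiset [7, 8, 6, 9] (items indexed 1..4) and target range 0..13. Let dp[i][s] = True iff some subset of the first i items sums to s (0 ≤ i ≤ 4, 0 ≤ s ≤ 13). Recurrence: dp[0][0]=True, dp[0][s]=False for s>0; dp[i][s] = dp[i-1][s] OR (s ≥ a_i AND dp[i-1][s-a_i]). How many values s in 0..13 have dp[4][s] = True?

6

i\s   0   1   2   3   4   5   6   7   8   9  10  11  12  13
  0   T   F   F   F   F   F   F   F   F   F   F   F   F   F
  1   T   F   F   F   F   F   F   T   F   F   F   F   F   F
  2   T   F   F   F   F   F   F   T   T   F   F   F   F   F
  3   T   F   F   F   F   F   T   T   T   F   F   F   F   T
  4   T   F   F   F   F   F   T   T   T   T   F   F   F   T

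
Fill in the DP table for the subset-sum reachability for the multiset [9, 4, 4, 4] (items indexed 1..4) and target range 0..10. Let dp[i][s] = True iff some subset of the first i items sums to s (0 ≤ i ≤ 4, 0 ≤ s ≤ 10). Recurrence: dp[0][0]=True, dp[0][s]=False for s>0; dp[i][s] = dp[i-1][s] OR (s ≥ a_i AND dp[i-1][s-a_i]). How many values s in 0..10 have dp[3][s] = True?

i\s   0   1   2   3   4   5   6   7   8   9  10
  0   T   F   F   F   F   F   F   F   F   F   F
  1   T   F   F   F   F   F   F   F   F   T   F
  2   T   F   F   F   T   F   F   F   F   T   F
  3   T   F   F   F   T   F   F   F   T   T   F
  4   T   F   F   F   T   F   F   F   T   T   F

4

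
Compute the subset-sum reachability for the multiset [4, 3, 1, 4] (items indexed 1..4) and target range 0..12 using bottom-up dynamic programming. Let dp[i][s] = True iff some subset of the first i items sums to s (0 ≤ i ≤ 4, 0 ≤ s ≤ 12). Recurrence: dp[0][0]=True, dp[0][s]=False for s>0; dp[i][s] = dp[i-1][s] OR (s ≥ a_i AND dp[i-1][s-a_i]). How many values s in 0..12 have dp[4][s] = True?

10

i\s   0   1   2   3   4   5   6   7   8   9  10  11  12
  0   T   F   F   F   F   F   F   F   F   F   F   F   F
  1   T   F   F   F   T   F   F   F   F   F   F   F   F
  2   T   F   F   T   T   F   F   T   F   F   F   F   F
  3   T   T   F   T   T   T   F   T   T   F   F   F   F
  4   T   T   F   T   T   T   F   T   T   T   F   T   T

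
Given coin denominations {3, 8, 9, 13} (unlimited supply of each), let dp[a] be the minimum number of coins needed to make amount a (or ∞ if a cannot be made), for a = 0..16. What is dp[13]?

 a  0  1  2  3  4  5  6  7  8  9 10 11 12 13 14 15 16
dp  0  -  -  1  -  -  2  -  1  1  -  2  2  1  3  3  2
(- denotes ∞ / unreachable)

1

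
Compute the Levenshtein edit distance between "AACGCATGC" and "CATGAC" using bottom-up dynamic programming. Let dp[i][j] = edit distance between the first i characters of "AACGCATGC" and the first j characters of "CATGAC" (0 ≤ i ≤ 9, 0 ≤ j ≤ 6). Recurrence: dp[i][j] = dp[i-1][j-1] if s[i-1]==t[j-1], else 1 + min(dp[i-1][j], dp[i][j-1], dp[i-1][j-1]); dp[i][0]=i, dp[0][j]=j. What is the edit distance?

   ''  C  A  T  G  A  C
''  0  1  2  3  4  5  6
 A  1  1  1  2  3  4  5
 A  2  2  1  2  3  3  4
 C  3  2  2  2  3  4  3
 G  4  3  3  3  2  3  4
 C  5  4  4  4  3  3  3
 A  6  5  4  5  4  3  4
 T  7  6  5  4  5  4  4
 G  8  7  6  5  4  5  5
 C  9  8  7  6  5  5  5

5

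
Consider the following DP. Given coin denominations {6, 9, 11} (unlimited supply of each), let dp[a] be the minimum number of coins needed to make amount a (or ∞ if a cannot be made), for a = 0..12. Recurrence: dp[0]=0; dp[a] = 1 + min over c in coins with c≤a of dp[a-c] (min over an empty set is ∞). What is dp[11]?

 a  0  1  2  3  4  5  6  7  8  9 10 11 12
dp  0  -  -  -  -  -  1  -  -  1  -  1  2
(- denotes ∞ / unreachable)

1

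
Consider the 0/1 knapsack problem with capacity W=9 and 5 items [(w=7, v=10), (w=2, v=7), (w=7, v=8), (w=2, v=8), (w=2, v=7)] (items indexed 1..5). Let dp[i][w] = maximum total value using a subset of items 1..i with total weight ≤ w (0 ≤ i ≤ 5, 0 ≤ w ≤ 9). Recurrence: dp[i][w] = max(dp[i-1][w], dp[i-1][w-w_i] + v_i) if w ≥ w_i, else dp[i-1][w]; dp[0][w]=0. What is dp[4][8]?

i\w   0   1   2   3   4   5   6   7   8   9
  0   0   0   0   0   0   0   0   0   0   0
  1   0   0   0   0   0   0   0  10  10  10
  2   0   0   7   7   7   7   7  10  10  17
  3   0   0   7   7   7   7   7  10  10  17
  4   0   0   8   8  15  15  15  15  15  18
  5   0   0   8   8  15  15  22  22  22  22

15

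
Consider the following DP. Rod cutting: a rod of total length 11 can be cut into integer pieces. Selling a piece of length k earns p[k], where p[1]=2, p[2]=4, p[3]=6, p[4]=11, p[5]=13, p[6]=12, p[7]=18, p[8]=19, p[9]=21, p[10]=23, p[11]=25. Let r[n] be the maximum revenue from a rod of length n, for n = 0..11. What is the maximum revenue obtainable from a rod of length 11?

29

   n    0    1    2    3    4    5    6    7    8    9   10   11
r[n]    0    2    4    6   11   13   15   18   22   24   26   29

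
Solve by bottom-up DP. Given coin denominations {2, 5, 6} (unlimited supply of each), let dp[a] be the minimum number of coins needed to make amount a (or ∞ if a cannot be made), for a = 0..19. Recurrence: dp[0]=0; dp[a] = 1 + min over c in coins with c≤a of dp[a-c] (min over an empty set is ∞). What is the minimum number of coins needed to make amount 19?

4

 a  0  1  2  3  4  5  6  7  8  9 10 11 12 13 14 15 16 17 18 19
dp  0  -  1  -  2  1  1  2  2  3  2  2  2  3  3  3  3  3  3  4
(- denotes ∞ / unreachable)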